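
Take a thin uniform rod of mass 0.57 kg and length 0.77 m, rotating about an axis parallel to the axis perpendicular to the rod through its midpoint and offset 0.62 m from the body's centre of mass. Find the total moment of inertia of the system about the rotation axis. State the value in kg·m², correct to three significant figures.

I_cm = (1/12)ML² = (1/12)(0.57)(0.77)² = 0.028163 kg·m²; centre at d = 0.62 m, so the parallel axis theorem gives I = 0.028163 + (0.57)(0.62)² = 0.24727 kg·m².

0.247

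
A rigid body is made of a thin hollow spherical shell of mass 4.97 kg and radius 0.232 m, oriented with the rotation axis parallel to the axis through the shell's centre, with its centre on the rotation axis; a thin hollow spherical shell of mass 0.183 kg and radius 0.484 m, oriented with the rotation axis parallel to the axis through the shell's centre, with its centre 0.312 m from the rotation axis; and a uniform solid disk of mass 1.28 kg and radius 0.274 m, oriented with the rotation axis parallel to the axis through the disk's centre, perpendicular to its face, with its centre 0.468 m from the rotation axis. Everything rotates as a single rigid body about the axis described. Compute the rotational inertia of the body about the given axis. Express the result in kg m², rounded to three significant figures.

Spherical shell: I_cm = (2/3)MR² = (2/3)(4.97)(0.232)² = 0.17834 kg m²; axis through the centre, so I = 0.17834 kg m².
Spherical shell: I_cm = (2/3)MR² = (2/3)(0.183)(0.484)² = 0.028579 kg m²; centre at d = 0.312 m, so the parallel axis theorem gives I = 0.028579 + (0.183)(0.312)² = 0.046393 kg m².
Solid disk: I_cm = (1/2)MR² = (1/2)(1.28)(0.274)² = 0.048049 kg m²; centre at d = 0.468 m, so the parallel axis theorem gives I = 0.048049 + (1.28)(0.468)² = 0.3284 kg m².
Total I = 0.17834 + 0.046393 + 0.3284 = 0.55313 kg m².

0.553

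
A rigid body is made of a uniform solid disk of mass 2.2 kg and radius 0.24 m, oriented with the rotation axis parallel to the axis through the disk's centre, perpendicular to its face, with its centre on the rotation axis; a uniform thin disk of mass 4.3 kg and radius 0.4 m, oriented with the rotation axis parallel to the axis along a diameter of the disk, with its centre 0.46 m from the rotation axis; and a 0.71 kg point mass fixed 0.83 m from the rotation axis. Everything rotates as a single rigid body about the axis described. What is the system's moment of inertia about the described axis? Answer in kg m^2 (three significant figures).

Solid disk: I_cm = (1/2)MR² = (1/2)(2.2)(0.24)² = 0.06336 kg m^2; axis through the centre, so I = 0.06336 kg m^2.
Thin disk: I_cm = (1/4)MR² = (1/4)(4.3)(0.4)² = 0.172 kg m^2; centre at d = 0.46 m, so I = I_cm + Md² gives I = 0.172 + (4.3)(0.46)² = 1.0819 kg m^2.
Point mass: I_cm = 0; centre at d = 0.83 m, so I = I_cm + Md² gives I = 0 + (0.71)(0.83)² = 0.48912 kg m^2.
Total I = 0.06336 + 1.0819 + 0.48912 = 1.6344 kg m^2.

1.63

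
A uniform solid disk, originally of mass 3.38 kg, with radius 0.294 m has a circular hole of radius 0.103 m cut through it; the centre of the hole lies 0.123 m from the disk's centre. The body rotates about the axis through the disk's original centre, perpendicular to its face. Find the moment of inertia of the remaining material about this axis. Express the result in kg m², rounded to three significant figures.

0.138

Unpierced body about its centre: I₀ = (1/2)MR² = (1/2)(3.38)(0.294)² = 0.14608 kg m².
The removed disk has mass m = M·(r/R)² = (3.38)(0.103/0.294)² = 0.41486 kg (same uniform areal density).
Its moment of inertia about the rotation axis (parallel-axis theorem): I_hole = (1/2)mr² + md² = (1/2)(0.41486)(0.103)² + (0.41486)(0.123)² = 0.0084769 kg m².
Treating the hole as negative mass, I = I₀ − I_hole = 0.14608 − 0.0084769 = 0.1376 kg m².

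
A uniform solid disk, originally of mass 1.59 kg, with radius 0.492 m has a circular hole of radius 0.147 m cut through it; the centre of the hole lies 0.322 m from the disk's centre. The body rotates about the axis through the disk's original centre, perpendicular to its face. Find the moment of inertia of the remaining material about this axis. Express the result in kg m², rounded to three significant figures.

0.176

Unpierced body about its centre: I₀ = (1/2)MR² = (1/2)(1.59)(0.492)² = 0.19244 kg m².
The removed disk has mass m = M·(r/R)² = (1.59)(0.147/0.492)² = 0.14194 kg (same uniform areal density).
Its moment of inertia about the rotation axis (parallel-axis theorem): I_hole = (1/2)mr² + md² = (1/2)(0.14194)(0.147)² + (0.14194)(0.322)² = 0.01625 kg m².
Treating the hole as negative mass, I = I₀ − I_hole = 0.19244 − 0.01625 = 0.17619 kg m².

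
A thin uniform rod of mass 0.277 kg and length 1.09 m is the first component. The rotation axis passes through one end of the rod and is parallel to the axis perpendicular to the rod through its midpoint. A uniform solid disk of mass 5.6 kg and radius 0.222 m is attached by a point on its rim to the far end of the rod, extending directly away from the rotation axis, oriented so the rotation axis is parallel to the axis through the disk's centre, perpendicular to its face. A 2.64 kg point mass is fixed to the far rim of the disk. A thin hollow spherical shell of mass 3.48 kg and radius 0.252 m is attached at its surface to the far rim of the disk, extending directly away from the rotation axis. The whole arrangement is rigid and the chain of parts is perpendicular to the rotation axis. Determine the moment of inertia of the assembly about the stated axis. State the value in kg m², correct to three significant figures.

Thin rod: I_cm = (1/12)ML² = (1/12)(0.277)(1.09)² = 0.027425 kg m²; centre at d = 0.545 m, so the parallel axis theorem gives I = 0.027425 + (0.277)(0.545)² = 0.1097 kg m².
Solid disk: I_cm = (1/2)MR² = (1/2)(5.6)(0.222)² = 0.138 kg m²; centre at d = 0.545 + 0.545 + 0.222 = 1.312 m, so the parallel axis theorem gives I = 0.138 + (5.6)(1.312)² = 9.7775 kg m².
Point mass: I_cm = 0; centre at d = 0.545 + 0.545 + 0.222 + 0.222 = 1.534 m, so the parallel axis theorem gives I = 0 + (2.64)(1.534)² = 6.2123 kg m².
Spherical shell: I_cm = (2/3)MR² = (2/3)(3.48)(0.252)² = 0.14733 kg m²; centre at d = 0.545 + 0.545 + 0.222 + 0.222 + 0.252 = 1.786 m, so the parallel axis theorem gives I = 0.14733 + (3.48)(1.786)² = 11.248 kg m².
Total I = 0.1097 + 9.7775 + 6.2123 + 11.248 = 27.347 kg m².

27.3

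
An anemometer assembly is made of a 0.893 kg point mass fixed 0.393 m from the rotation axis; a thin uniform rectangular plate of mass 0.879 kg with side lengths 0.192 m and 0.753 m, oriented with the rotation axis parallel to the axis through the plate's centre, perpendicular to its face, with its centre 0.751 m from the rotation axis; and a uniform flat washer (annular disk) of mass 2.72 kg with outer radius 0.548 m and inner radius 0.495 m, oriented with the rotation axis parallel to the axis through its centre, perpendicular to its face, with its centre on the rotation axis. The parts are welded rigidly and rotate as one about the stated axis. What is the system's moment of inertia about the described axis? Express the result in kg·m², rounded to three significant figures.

Point mass: I_cm = 0; centre at d = 0.393 m, so I = I_cm + Md² gives I = 0 + (0.893)(0.393)² = 0.13792 kg·m².
Rectangular plate: I_cm = (1/12)M(a²+b²) = (1/12)(0.879)[(0.192)² + (0.753)²] = 0.044234 kg·m²; centre at d = 0.751 m, so I = I_cm + Md² gives I = 0.044234 + (0.879)(0.751)² = 0.53999 kg·m².
Annular disk: I_cm = (1/2)M(R²+r²) = (1/2)(2.72)[(0.548)² + (0.495)²] = 0.74165 kg·m²; axis through the centre, so I = 0.74165 kg·m².
Total I = 0.13792 + 0.53999 + 0.74165 = 1.4196 kg·m².

1.42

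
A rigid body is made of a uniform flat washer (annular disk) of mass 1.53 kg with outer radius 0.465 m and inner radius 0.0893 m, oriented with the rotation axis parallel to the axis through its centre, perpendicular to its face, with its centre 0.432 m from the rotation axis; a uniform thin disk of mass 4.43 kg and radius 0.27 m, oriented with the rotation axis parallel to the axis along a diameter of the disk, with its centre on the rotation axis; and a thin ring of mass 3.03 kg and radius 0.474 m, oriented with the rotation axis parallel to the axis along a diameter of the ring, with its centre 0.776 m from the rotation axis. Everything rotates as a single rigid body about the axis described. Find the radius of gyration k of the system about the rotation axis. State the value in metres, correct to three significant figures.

0.548

Annular disk: I_cm = (1/2)M(R²+r²) = (1/2)(1.53)[(0.465)² + (0.0893)²] = 0.17151 kg m^2; centre at d = 0.432 m, so the parallel axis theorem gives I = 0.17151 + (1.53)(0.432)² = 0.45705 kg m^2.
Thin disk: I_cm = (1/4)MR² = (1/4)(4.43)(0.27)² = 0.080737 kg m^2; axis through the centre, so I = 0.080737 kg m^2.
Thin ring: I_cm = (1/2)MR² = (1/2)(3.03)(0.474)² = 0.34038 kg m^2; centre at d = 0.776 m, so the parallel axis theorem gives I = 0.34038 + (3.03)(0.776)² = 2.165 kg m^2.
Total I = 2.7028 kg m^2; total mass M = 8.99 kg.
k = √(I/M) = √(2.7028/8.99) = 0.54831 m.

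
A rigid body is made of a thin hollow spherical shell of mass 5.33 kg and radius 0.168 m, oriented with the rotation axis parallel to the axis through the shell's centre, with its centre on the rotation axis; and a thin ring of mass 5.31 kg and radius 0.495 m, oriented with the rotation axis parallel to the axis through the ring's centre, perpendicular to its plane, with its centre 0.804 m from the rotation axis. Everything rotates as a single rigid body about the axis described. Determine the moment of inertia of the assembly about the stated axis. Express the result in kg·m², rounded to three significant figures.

4.83

Spherical shell: I_cm = (2/3)MR² = (2/3)(5.33)(0.168)² = 0.10029 kg·m²; axis through the centre, so I = 0.10029 kg·m².
Thin ring: I_cm = MR² = (5.31)(0.495)² = 1.3011 kg·m²; centre at d = 0.804 m, so the parallel axis theorem gives I = 1.3011 + (5.31)(0.804)² = 4.7336 kg·m².
Total I = 0.10029 + 4.7336 = 4.8338 kg·m².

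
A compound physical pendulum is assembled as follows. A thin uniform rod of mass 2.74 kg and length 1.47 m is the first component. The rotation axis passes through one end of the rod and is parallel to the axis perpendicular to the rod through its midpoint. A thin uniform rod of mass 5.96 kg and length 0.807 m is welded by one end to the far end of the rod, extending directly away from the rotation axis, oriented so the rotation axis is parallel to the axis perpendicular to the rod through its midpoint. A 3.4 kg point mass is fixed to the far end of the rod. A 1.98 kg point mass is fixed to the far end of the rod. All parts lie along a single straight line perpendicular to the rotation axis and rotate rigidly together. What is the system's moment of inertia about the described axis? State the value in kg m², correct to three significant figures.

51.1

Thin rod: I_cm = (1/12)ML² = (1/12)(2.74)(1.47)² = 0.49341 kg m²; centre at d = 0.735 m, so I = I_cm + Md² gives I = 0.49341 + (2.74)(0.735)² = 1.9736 kg m².
Thin rod: I_cm = (1/12)ML² = (1/12)(5.96)(0.807)² = 0.32345 kg m²; centre at d = 0.735 + 0.735 + 0.4035 = 1.8735 m, so I = I_cm + Md² gives I = 0.32345 + (5.96)(1.8735)² = 21.243 kg m².
Point mass: I_cm = 0; centre at d = 0.735 + 0.735 + 0.4035 + 0.4035 = 2.277 m, so I = I_cm + Md² gives I = 0 + (3.4)(2.277)² = 17.628 kg m².
Point mass: I_cm = 0; centre at d = 0.735 + 0.735 + 0.4035 + 0.4035 = 2.277 m, so I = I_cm + Md² gives I = 0 + (1.98)(2.277)² = 10.266 kg m².
Total I = 1.9736 + 21.243 + 17.628 + 10.266 = 51.111 kg m².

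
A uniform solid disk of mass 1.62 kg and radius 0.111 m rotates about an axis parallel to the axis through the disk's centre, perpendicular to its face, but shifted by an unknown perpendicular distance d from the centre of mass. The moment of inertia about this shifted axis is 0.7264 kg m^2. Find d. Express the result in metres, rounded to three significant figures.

0.665

About the centre-of-mass axis, I_cm = (1/2)MR² = (1/2)(1.62)(0.111)² = 0.00998 kg m^2.
Parallel axis theorem: I = I_cm + Md², so Md² = 0.7264 − 0.00998 = 0.71642 kg m^2.
d = √(0.71642 / 1.62) = 0.66501 m.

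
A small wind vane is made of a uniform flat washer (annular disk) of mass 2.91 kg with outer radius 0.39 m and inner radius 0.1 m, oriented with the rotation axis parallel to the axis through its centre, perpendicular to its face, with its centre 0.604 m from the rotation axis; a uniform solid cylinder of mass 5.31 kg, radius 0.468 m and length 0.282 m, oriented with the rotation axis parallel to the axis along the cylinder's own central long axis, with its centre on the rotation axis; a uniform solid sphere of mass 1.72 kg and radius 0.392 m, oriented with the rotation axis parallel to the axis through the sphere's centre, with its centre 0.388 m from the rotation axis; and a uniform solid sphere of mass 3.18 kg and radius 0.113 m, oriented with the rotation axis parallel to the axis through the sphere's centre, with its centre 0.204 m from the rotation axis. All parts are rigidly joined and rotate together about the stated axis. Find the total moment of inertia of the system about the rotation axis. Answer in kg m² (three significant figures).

2.39

Annular disk: I_cm = (1/2)M(R²+r²) = (1/2)(2.91)[(0.39)² + (0.1)²] = 0.23586 kg m²; centre at d = 0.604 m, so the parallel axis theorem gives I = 0.23586 + (2.91)(0.604)² = 1.2975 kg m².
Solid cylinder: I_cm = (1/2)MR² = (1/2)(5.31)(0.468)² = 0.58151 kg m²; axis through the centre, so I = 0.58151 kg m².
Solid sphere: I_cm = (2/5)MR² = (2/5)(1.72)(0.392)² = 0.10572 kg m²; centre at d = 0.388 m, so the parallel axis theorem gives I = 0.10572 + (1.72)(0.388)² = 0.36466 kg m².
Solid sphere: I_cm = (2/5)MR² = (2/5)(3.18)(0.113)² = 0.016242 kg m²; centre at d = 0.204 m, so the parallel axis theorem gives I = 0.016242 + (3.18)(0.204)² = 0.14858 kg m².
Total I = 1.2975 + 0.58151 + 0.36466 + 0.14858 = 2.3922 kg m².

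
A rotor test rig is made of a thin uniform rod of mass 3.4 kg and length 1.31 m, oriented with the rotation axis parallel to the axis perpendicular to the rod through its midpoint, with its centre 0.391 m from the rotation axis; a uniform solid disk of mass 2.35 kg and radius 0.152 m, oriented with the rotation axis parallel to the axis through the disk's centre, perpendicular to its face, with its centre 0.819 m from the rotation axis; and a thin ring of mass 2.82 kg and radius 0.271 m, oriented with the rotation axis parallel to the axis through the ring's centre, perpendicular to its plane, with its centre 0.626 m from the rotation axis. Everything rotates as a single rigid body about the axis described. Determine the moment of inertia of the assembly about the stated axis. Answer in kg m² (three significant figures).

Thin rod: I_cm = (1/12)ML² = (1/12)(3.4)(1.31)² = 0.48623 kg m²; centre at d = 0.391 m, so the parallel axis theorem gives I = 0.48623 + (3.4)(0.391)² = 1.006 kg m².
Solid disk: I_cm = (1/2)MR² = (1/2)(2.35)(0.152)² = 0.027147 kg m²; centre at d = 0.819 m, so the parallel axis theorem gives I = 0.027147 + (2.35)(0.819)² = 1.6034 kg m².
Thin ring: I_cm = MR² = (2.82)(0.271)² = 0.2071 kg m²; centre at d = 0.626 m, so the parallel axis theorem gives I = 0.2071 + (2.82)(0.626)² = 1.3122 kg m².
Total I = 1.006 + 1.6034 + 1.3122 = 3.9217 kg m².

3.92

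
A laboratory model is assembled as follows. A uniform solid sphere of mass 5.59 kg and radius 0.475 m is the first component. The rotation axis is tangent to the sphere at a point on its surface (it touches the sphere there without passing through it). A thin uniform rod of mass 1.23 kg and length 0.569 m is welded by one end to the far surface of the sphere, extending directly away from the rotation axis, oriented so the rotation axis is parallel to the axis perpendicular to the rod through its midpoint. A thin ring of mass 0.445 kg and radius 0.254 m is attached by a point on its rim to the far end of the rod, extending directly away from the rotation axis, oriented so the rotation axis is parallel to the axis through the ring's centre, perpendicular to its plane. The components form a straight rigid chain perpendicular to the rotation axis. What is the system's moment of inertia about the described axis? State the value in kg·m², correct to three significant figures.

5.10

Solid sphere: I_cm = (2/5)MR² = (2/5)(5.59)(0.475)² = 0.5045 kg·m²; centre at d = 0.475 m, so I = I_cm + Md² gives I = 0.5045 + (5.59)(0.475)² = 1.7657 kg·m².
Thin rod: I_cm = (1/12)ML² = (1/12)(1.23)(0.569)² = 0.033186 kg·m²; centre at d = 0.475 + 0.475 + 0.2845 = 1.2345 m, so I = I_cm + Md² gives I = 0.033186 + (1.23)(1.2345)² = 1.9077 kg·m².
Thin ring: I_cm = MR² = (0.445)(0.254)² = 0.02871 kg·m²; centre at d = 0.475 + 0.475 + 0.2845 + 0.2845 + 0.254 = 1.773 m, so I = I_cm + Md² gives I = 0.02871 + (0.445)(1.773)² = 1.4276 kg·m².
Total I = 1.7657 + 1.9077 + 1.4276 = 5.101 kg·m².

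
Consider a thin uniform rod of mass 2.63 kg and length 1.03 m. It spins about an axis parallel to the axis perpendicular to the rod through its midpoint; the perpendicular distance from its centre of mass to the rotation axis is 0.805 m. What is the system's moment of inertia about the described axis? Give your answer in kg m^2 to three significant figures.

1.94

I_cm = (1/12)ML² = (1/12)(2.63)(1.03)² = 0.23251 kg m^2; centre at d = 0.805 m, so the parallel axis theorem gives I = 0.23251 + (2.63)(0.805)² = 1.9368 kg m^2.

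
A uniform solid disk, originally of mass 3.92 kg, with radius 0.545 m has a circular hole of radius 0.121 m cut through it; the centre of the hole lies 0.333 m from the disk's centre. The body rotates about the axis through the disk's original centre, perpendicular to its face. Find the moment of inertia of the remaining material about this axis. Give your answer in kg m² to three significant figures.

Unpierced body about its centre: I₀ = (1/2)MR² = (1/2)(3.92)(0.545)² = 0.58217 kg m².
The removed disk has mass m = M·(r/R)² = (3.92)(0.121/0.545)² = 0.19323 kg (same uniform areal density).
Its moment of inertia about the rotation axis (parallel-axis theorem): I_hole = (1/2)mr² + md² = (1/2)(0.19323)(0.121)² + (0.19323)(0.333)² = 0.022841 kg m².
Treating the hole as negative mass, I = I₀ − I_hole = 0.58217 − 0.022841 = 0.55933 kg m².

0.559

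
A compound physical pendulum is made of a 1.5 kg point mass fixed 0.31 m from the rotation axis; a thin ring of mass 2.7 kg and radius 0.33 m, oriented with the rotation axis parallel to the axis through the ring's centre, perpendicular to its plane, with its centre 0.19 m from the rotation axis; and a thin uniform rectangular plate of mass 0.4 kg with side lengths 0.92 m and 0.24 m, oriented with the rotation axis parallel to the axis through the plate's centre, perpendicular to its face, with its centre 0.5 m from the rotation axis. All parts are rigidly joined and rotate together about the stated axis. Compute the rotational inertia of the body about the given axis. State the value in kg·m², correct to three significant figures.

0.666

Point mass: I_cm = 0; centre at d = 0.31 m, so the parallel axis theorem gives I = 0 + (1.5)(0.31)² = 0.14415 kg·m².
Thin ring: I_cm = MR² = (2.7)(0.33)² = 0.29403 kg·m²; centre at d = 0.19 m, so the parallel axis theorem gives I = 0.29403 + (2.7)(0.19)² = 0.3915 kg·m².
Rectangular plate: I_cm = (1/12)M(a²+b²) = (1/12)(0.4)[(0.92)² + (0.24)²] = 0.030133 kg·m²; centre at d = 0.5 m, so the parallel axis theorem gives I = 0.030133 + (0.4)(0.5)² = 0.13013 kg·m².
Total I = 0.14415 + 0.3915 + 0.13013 = 0.66578 kg·m².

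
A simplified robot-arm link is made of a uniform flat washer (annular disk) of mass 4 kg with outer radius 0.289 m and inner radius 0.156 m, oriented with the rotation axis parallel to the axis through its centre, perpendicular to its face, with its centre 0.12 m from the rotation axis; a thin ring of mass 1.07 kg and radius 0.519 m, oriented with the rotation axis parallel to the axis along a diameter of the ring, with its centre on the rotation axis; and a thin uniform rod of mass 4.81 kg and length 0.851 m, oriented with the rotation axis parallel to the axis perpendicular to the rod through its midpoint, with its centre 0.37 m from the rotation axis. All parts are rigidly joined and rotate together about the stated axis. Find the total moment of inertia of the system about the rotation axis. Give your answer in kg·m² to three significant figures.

Annular disk: I_cm = (1/2)M(R²+r²) = (1/2)(4)[(0.289)² + (0.156)²] = 0.21571 kg·m²; centre at d = 0.12 m, so the parallel axis theorem gives I = 0.21571 + (4)(0.12)² = 0.27331 kg·m².
Thin ring: I_cm = (1/2)MR² = (1/2)(1.07)(0.519)² = 0.14411 kg·m²; axis through the centre, so I = 0.14411 kg·m².
Thin rod: I_cm = (1/12)ML² = (1/12)(4.81)(0.851)² = 0.29028 kg·m²; centre at d = 0.37 m, so the parallel axis theorem gives I = 0.29028 + (4.81)(0.37)² = 0.94877 kg·m².
Total I = 0.27331 + 0.14411 + 0.94877 = 1.3662 kg·m².

1.37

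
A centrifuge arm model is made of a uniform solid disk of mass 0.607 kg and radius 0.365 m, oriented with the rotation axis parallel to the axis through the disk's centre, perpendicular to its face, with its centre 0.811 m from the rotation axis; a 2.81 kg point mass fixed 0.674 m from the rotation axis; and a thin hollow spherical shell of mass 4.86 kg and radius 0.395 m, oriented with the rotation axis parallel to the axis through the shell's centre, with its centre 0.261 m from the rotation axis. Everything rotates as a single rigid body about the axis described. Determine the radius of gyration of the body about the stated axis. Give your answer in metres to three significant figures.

Solid disk: I_cm = (1/2)MR² = (1/2)(0.607)(0.365)² = 0.040434 kg m^2; centre at d = 0.811 m, so the parallel axis theorem gives I = 0.040434 + (0.607)(0.811)² = 0.43967 kg m^2.
Point mass: I_cm = 0; centre at d = 0.674 m, so the parallel axis theorem gives I = 0 + (2.81)(0.674)² = 1.2765 kg m^2.
Spherical shell: I_cm = (2/3)MR² = (2/3)(4.86)(0.395)² = 0.50552 kg m^2; centre at d = 0.261 m, so the parallel axis theorem gives I = 0.50552 + (4.86)(0.261)² = 0.83659 kg m^2.
Total I = 2.5528 kg m^2; total mass M = 8.277 kg.
k = √(I/M) = √(2.5528/8.277) = 0.55535 m.

0.555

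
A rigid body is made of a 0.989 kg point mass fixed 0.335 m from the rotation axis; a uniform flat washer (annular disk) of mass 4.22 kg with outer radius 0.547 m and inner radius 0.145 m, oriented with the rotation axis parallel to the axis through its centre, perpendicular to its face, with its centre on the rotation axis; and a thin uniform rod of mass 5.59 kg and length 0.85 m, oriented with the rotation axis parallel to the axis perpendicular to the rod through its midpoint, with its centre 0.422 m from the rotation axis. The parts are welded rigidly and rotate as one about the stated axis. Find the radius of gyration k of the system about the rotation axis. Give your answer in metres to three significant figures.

Point mass: I_cm = 0; centre at d = 0.335 m, so the parallel axis theorem gives I = 0 + (0.989)(0.335)² = 0.11099 kg m^2.
Annular disk: I_cm = (1/2)M(R²+r²) = (1/2)(4.22)[(0.547)² + (0.145)²] = 0.67569 kg m^2; axis through the centre, so I = 0.67569 kg m^2.
Thin rod: I_cm = (1/12)ML² = (1/12)(5.59)(0.85)² = 0.33656 kg m^2; centre at d = 0.422 m, so the parallel axis theorem gives I = 0.33656 + (5.59)(0.422)² = 1.3321 kg m^2.
Total I = 2.1187 kg m^2; total mass M = 10.799 kg.
k = √(I/M) = √(2.1187/10.799) = 0.44294 m.

0.443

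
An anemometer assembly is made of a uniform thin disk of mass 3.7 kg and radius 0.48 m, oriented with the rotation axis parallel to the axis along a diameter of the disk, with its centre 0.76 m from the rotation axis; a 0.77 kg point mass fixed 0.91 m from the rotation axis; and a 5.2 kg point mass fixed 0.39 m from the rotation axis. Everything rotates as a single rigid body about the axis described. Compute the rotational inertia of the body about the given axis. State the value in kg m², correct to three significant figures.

3.78

Thin disk: I_cm = (1/4)MR² = (1/4)(3.7)(0.48)² = 0.21312 kg m²; centre at d = 0.76 m, so the parallel axis theorem gives I = 0.21312 + (3.7)(0.76)² = 2.3502 kg m².
Point mass: I_cm = 0; centre at d = 0.91 m, so the parallel axis theorem gives I = 0 + (0.77)(0.91)² = 0.63764 kg m².
Point mass: I_cm = 0; centre at d = 0.39 m, so the parallel axis theorem gives I = 0 + (5.2)(0.39)² = 0.79092 kg m².
Total I = 2.3502 + 0.63764 + 0.79092 = 3.7788 kg m².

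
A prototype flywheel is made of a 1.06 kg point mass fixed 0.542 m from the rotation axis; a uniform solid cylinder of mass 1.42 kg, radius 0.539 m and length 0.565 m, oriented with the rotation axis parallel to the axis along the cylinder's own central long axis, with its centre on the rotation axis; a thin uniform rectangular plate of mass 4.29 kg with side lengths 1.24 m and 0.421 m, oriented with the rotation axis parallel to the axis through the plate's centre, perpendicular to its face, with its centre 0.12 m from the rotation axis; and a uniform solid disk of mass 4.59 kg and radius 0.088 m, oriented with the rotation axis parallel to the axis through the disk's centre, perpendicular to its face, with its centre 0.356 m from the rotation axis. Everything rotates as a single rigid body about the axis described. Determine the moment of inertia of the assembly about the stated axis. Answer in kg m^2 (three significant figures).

1.79

Point mass: I_cm = 0; centre at d = 0.542 m, so I = I_cm + Md² gives I = 0 + (1.06)(0.542)² = 0.31139 kg m^2.
Solid cylinder: I_cm = (1/2)MR² = (1/2)(1.42)(0.539)² = 0.20627 kg m^2; axis through the centre, so I = 0.20627 kg m^2.
Rectangular plate: I_cm = (1/12)M(a²+b²) = (1/12)(4.29)[(1.24)² + (0.421)²] = 0.61306 kg m^2; centre at d = 0.12 m, so I = I_cm + Md² gives I = 0.61306 + (4.29)(0.12)² = 0.67483 kg m^2.
Solid disk: I_cm = (1/2)MR² = (1/2)(4.59)(0.088)² = 0.017772 kg m^2; centre at d = 0.356 m, so I = I_cm + Md² gives I = 0.017772 + (4.59)(0.356)² = 0.59949 kg m^2.
Total I = 0.31139 + 0.20627 + 0.67483 + 0.59949 = 1.792 kg m^2.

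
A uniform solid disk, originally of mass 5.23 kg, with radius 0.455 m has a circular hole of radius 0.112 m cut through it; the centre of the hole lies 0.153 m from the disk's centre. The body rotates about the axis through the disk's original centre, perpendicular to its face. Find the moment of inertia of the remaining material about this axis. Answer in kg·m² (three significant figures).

Unpierced body about its centre: I₀ = (1/2)MR² = (1/2)(5.23)(0.455)² = 0.54137 kg·m².
The removed disk has mass m = M·(r/R)² = (5.23)(0.112/0.455)² = 0.31689 kg (same uniform areal density).
Its moment of inertia about the rotation axis (parallel-axis theorem): I_hole = (1/2)mr² + md² = (1/2)(0.31689)(0.112)² + (0.31689)(0.153)² = 0.0094058 kg·m².
Treating the hole as negative mass, I = I₀ − I_hole = 0.54137 − 0.0094058 = 0.53196 kg·m².

0.532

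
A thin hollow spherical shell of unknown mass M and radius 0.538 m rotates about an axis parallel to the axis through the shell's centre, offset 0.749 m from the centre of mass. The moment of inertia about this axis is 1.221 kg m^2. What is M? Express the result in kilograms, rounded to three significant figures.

I = I_cm + Md² = (2/3)MR² + Md² = M·[0.666667·(0.538)² + (0.749)²] = M·0.75396.
So M = 1.221 / 0.75396 = 1.6194 kg.

1.62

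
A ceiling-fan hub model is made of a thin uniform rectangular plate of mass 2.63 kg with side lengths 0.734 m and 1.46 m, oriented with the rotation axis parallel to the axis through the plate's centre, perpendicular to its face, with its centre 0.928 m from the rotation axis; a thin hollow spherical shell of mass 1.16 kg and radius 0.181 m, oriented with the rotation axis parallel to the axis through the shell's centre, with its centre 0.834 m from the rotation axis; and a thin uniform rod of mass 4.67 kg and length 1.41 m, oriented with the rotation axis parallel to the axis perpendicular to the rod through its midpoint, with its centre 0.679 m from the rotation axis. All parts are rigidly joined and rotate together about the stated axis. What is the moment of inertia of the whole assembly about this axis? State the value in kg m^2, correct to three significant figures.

6.61

Rectangular plate: I_cm = (1/12)M(a²+b²) = (1/12)(2.63)[(0.734)² + (1.46)²] = 0.58525 kg m^2; centre at d = 0.928 m, so the parallel axis theorem gives I = 0.58525 + (2.63)(0.928)² = 2.8502 kg m^2.
Spherical shell: I_cm = (2/3)MR² = (2/3)(1.16)(0.181)² = 0.025335 kg m^2; centre at d = 0.834 m, so the parallel axis theorem gives I = 0.025335 + (1.16)(0.834)² = 0.83218 kg m^2.
Thin rod: I_cm = (1/12)ML² = (1/12)(4.67)(1.41)² = 0.7737 kg m^2; centre at d = 0.679 m, so the parallel axis theorem gives I = 0.7737 + (4.67)(0.679)² = 2.9268 kg m^2.
Total I = 2.8502 + 0.83218 + 2.9268 = 6.6091 kg m^2.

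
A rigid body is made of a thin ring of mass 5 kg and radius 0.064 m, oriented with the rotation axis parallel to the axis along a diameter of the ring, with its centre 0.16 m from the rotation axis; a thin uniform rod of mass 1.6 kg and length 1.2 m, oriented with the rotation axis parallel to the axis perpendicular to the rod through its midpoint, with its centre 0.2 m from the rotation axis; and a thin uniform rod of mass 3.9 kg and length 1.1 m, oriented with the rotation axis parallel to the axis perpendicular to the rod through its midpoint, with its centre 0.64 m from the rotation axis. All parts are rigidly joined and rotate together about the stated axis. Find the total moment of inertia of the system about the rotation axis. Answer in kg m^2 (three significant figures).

2.38

Thin ring: I_cm = (1/2)MR² = (1/2)(5)(0.064)² = 0.01024 kg m^2; centre at d = 0.16 m, so I = I_cm + Md² gives I = 0.01024 + (5)(0.16)² = 0.13824 kg m^2.
Thin rod: I_cm = (1/12)ML² = (1/12)(1.6)(1.2)² = 0.192 kg m^2; centre at d = 0.2 m, so I = I_cm + Md² gives I = 0.192 + (1.6)(0.2)² = 0.256 kg m^2.
Thin rod: I_cm = (1/12)ML² = (1/12)(3.9)(1.1)² = 0.39325 kg m^2; centre at d = 0.64 m, so I = I_cm + Md² gives I = 0.39325 + (3.9)(0.64)² = 1.9907 kg m^2.
Total I = 0.13824 + 0.256 + 1.9907 = 2.3849 kg m^2.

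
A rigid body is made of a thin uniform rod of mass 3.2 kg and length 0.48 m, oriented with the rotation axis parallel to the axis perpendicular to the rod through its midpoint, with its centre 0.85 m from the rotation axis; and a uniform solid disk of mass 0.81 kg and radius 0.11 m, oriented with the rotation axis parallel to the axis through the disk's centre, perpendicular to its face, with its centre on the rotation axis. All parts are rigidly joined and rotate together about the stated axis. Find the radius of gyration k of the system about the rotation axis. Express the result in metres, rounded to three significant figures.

Thin rod: I_cm = (1/12)ML² = (1/12)(3.2)(0.48)² = 0.06144 kg m^2; centre at d = 0.85 m, so I = I_cm + Md² gives I = 0.06144 + (3.2)(0.85)² = 2.3734 kg m^2.
Solid disk: I_cm = (1/2)MR² = (1/2)(0.81)(0.11)² = 0.0049005 kg m^2; axis through the centre, so I = 0.0049005 kg m^2.
Total I = 2.3783 kg m^2; total mass M = 4.01 kg.
k = √(I/M) = √(2.3783/4.01) = 0.77013 m.

0.770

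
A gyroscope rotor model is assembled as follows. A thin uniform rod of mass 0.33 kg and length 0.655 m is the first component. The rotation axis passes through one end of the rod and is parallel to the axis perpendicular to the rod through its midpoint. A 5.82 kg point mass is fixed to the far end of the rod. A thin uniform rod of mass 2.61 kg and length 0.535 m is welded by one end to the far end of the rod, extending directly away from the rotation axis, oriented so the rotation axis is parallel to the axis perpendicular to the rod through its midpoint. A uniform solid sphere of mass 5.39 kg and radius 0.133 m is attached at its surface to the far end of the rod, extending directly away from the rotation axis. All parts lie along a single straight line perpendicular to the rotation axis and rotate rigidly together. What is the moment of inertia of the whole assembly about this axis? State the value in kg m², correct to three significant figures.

14.3

Thin rod: I_cm = (1/12)ML² = (1/12)(0.33)(0.655)² = 0.011798 kg m²; centre at d = 0.3275 m, so the parallel axis theorem gives I = 0.011798 + (0.33)(0.3275)² = 0.047193 kg m².
Point mass: I_cm = 0; centre at d = 0.3275 + 0.3275 = 0.655 m, so the parallel axis theorem gives I = 0 + (5.82)(0.655)² = 2.4969 kg m².
Thin rod: I_cm = (1/12)ML² = (1/12)(2.61)(0.535)² = 0.062254 kg m²; centre at d = 0.3275 + 0.3275 + 0.2675 = 0.9225 m, so the parallel axis theorem gives I = 0.062254 + (2.61)(0.9225)² = 2.2834 kg m².
Solid sphere: I_cm = (2/5)MR² = (2/5)(5.39)(0.133)² = 0.038137 kg m²; centre at d = 0.3275 + 0.3275 + 0.2675 + 0.2675 + 0.133 = 1.323 m, so the parallel axis theorem gives I = 0.038137 + (5.39)(1.323)² = 9.4724 kg m².
Total I = 0.047193 + 2.4969 + 2.2834 + 9.4724 = 14.3 kg m².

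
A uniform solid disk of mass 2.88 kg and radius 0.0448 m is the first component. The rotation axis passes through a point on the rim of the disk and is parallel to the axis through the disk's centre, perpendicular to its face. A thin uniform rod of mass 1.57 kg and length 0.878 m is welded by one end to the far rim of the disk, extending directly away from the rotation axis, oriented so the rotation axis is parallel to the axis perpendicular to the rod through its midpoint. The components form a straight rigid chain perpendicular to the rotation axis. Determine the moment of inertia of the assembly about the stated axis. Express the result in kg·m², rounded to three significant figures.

0.548

Solid disk: I_cm = (1/2)MR² = (1/2)(2.88)(0.0448)² = 0.0028901 kg·m²; centre at d = 0.0448 m, so the parallel axis theorem gives I = 0.0028901 + (2.88)(0.0448)² = 0.0086704 kg·m².
Thin rod: I_cm = (1/12)ML² = (1/12)(1.57)(0.878)² = 0.10086 kg·m²; centre at d = 0.0448 + 0.0448 + 0.439 = 0.5286 m, so the parallel axis theorem gives I = 0.10086 + (1.57)(0.5286)² = 0.53954 kg·m².
Total I = 0.0086704 + 0.53954 = 0.54821 kg·m².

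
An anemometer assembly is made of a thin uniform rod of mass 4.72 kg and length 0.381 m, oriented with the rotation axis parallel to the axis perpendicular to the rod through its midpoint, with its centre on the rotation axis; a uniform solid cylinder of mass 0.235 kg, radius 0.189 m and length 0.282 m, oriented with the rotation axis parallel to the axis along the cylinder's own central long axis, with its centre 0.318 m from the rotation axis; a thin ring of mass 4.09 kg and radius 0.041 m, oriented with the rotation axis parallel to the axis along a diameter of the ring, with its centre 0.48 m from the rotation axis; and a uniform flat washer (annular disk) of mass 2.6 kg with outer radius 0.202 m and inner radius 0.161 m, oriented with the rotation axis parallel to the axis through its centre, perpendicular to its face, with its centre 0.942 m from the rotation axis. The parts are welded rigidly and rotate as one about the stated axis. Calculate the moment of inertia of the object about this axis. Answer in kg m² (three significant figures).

Thin rod: I_cm = (1/12)ML² = (1/12)(4.72)(0.381)² = 0.057097 kg m²; axis through the centre, so I = 0.057097 kg m².
Solid cylinder: I_cm = (1/2)MR² = (1/2)(0.235)(0.189)² = 0.0041972 kg m²; centre at d = 0.318 m, so the parallel axis theorem gives I = 0.0041972 + (0.235)(0.318)² = 0.027961 kg m².
Thin ring: I_cm = (1/2)MR² = (1/2)(4.09)(0.041)² = 0.0034376 kg m²; centre at d = 0.48 m, so the parallel axis theorem gives I = 0.0034376 + (4.09)(0.48)² = 0.94577 kg m².
Annular disk: I_cm = (1/2)M(R²+r²) = (1/2)(2.6)[(0.202)² + (0.161)²] = 0.086743 kg m²; centre at d = 0.942 m, so the parallel axis theorem gives I = 0.086743 + (2.6)(0.942)² = 2.3939 kg m².
Total I = 0.057097 + 0.027961 + 0.94577 + 2.3939 = 3.4247 kg m².

3.42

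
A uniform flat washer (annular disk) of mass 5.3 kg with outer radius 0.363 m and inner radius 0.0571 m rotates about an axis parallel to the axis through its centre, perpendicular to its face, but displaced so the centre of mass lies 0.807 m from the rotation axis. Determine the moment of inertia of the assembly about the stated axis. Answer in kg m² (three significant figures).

I_cm = (1/2)M(R²+r²) = (1/2)(5.3)[(0.363)² + (0.0571)²] = 0.35783 kg m²; centre at d = 0.807 m, so the parallel axis theorem gives I = 0.35783 + (5.3)(0.807)² = 3.8094 kg m².

3.81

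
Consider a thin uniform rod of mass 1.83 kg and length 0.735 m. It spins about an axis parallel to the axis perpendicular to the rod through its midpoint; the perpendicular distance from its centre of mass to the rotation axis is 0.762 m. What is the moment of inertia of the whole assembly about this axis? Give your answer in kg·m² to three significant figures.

1.14

I_cm = (1/12)ML² = (1/12)(1.83)(0.735)² = 0.082384 kg·m²; centre at d = 0.762 m, so I = I_cm + Md² gives I = 0.082384 + (1.83)(0.762)² = 1.145 kg·m².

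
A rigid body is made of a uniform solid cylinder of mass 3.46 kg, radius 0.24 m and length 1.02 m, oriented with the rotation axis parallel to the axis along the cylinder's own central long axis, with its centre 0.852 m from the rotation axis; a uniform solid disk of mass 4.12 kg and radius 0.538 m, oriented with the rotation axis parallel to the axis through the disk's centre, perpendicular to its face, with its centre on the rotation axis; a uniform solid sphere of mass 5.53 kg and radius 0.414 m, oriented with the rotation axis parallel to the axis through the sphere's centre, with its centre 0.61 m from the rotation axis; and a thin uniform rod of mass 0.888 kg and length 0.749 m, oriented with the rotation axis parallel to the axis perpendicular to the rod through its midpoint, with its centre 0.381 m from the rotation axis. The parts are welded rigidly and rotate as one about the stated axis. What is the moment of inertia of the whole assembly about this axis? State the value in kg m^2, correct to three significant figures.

5.81

Solid cylinder: I_cm = (1/2)MR² = (1/2)(3.46)(0.24)² = 0.099648 kg m^2; centre at d = 0.852 m, so I = I_cm + Md² gives I = 0.099648 + (3.46)(0.852)² = 2.6113 kg m^2.
Solid disk: I_cm = (1/2)MR² = (1/2)(4.12)(0.538)² = 0.59625 kg m^2; axis through the centre, so I = 0.59625 kg m^2.
Solid sphere: I_cm = (2/5)MR² = (2/5)(5.53)(0.414)² = 0.37913 kg m^2; centre at d = 0.61 m, so I = I_cm + Md² gives I = 0.37913 + (5.53)(0.61)² = 2.4368 kg m^2.
Thin rod: I_cm = (1/12)ML² = (1/12)(0.888)(0.749)² = 0.041514 kg m^2; centre at d = 0.381 m, so I = I_cm + Md² gives I = 0.041514 + (0.888)(0.381)² = 0.17042 kg m^2.
Total I = 2.6113 + 0.59625 + 2.4368 + 0.17042 = 5.8148 kg m^2.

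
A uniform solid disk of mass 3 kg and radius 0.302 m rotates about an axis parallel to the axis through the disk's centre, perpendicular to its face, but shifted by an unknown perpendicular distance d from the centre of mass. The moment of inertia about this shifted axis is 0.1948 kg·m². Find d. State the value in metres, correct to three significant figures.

About the centre-of-mass axis, I_cm = (1/2)MR² = (1/2)(3)(0.302)² = 0.13681 kg·m².
Parallel axis theorem: I = I_cm + Md², so Md² = 0.1948 − 0.13681 = 0.057994 kg·m².
d = √(0.057994 / 3) = 0.13904 m.

0.139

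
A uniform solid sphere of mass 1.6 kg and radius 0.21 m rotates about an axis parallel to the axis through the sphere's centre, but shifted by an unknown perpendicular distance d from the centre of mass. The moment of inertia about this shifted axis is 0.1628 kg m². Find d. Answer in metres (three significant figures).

0.290

About the centre-of-mass axis, I_cm = (2/5)MR² = (2/5)(1.6)(0.21)² = 0.028224 kg m².
Parallel axis theorem: I = I_cm + Md², so Md² = 0.1628 − 0.028224 = 0.13458 kg m².
d = √(0.13458 / 1.6) = 0.29002 m.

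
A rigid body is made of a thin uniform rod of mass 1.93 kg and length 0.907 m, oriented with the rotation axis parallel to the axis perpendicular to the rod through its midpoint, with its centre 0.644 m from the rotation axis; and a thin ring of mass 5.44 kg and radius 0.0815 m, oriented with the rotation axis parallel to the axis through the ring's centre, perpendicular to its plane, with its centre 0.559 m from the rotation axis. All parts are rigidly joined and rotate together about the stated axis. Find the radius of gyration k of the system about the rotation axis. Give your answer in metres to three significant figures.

0.602

Thin rod: I_cm = (1/12)ML² = (1/12)(1.93)(0.907)² = 0.13231 kg m²; centre at d = 0.644 m, so the parallel axis theorem gives I = 0.13231 + (1.93)(0.644)² = 0.93275 kg m².
Thin ring: I_cm = MR² = (5.44)(0.0815)² = 0.036134 kg m²; centre at d = 0.559 m, so the parallel axis theorem gives I = 0.036134 + (5.44)(0.559)² = 1.736 kg m².
Total I = 2.6688 kg m²; total mass M = 7.37 kg.
k = √(I/M) = √(2.6688/7.37) = 0.60176 m.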